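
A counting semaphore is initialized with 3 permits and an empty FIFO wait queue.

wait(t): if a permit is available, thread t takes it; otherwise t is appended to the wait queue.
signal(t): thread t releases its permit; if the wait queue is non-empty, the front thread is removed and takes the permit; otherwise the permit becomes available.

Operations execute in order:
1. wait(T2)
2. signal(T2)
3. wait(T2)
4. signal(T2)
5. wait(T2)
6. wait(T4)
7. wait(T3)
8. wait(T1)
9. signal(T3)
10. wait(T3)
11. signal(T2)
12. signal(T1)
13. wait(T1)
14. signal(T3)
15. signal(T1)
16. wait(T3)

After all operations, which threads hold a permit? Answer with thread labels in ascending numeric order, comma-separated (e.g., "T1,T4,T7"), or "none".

Step 1: wait(T2) -> count=2 queue=[] holders={T2}
Step 2: signal(T2) -> count=3 queue=[] holders={none}
Step 3: wait(T2) -> count=2 queue=[] holders={T2}
Step 4: signal(T2) -> count=3 queue=[] holders={none}
Step 5: wait(T2) -> count=2 queue=[] holders={T2}
Step 6: wait(T4) -> count=1 queue=[] holders={T2,T4}
Step 7: wait(T3) -> count=0 queue=[] holders={T2,T3,T4}
Step 8: wait(T1) -> count=0 queue=[T1] holders={T2,T3,T4}
Step 9: signal(T3) -> count=0 queue=[] holders={T1,T2,T4}
Step 10: wait(T3) -> count=0 queue=[T3] holders={T1,T2,T4}
Step 11: signal(T2) -> count=0 queue=[] holders={T1,T3,T4}
Step 12: signal(T1) -> count=1 queue=[] holders={T3,T4}
Step 13: wait(T1) -> count=0 queue=[] holders={T1,T3,T4}
Step 14: signal(T3) -> count=1 queue=[] holders={T1,T4}
Step 15: signal(T1) -> count=2 queue=[] holders={T4}
Step 16: wait(T3) -> count=1 queue=[] holders={T3,T4}
Final holders: T3,T4

Answer: T3,T4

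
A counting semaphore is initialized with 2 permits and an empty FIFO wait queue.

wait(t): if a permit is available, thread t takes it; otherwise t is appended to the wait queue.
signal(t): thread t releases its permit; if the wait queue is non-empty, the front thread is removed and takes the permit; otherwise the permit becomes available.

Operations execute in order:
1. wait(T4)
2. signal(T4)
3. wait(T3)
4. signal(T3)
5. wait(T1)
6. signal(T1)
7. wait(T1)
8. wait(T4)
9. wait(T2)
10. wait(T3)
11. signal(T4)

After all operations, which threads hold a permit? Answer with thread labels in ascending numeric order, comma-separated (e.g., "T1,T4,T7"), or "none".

Answer: T1,T2

Derivation:
Step 1: wait(T4) -> count=1 queue=[] holders={T4}
Step 2: signal(T4) -> count=2 queue=[] holders={none}
Step 3: wait(T3) -> count=1 queue=[] holders={T3}
Step 4: signal(T3) -> count=2 queue=[] holders={none}
Step 5: wait(T1) -> count=1 queue=[] holders={T1}
Step 6: signal(T1) -> count=2 queue=[] holders={none}
Step 7: wait(T1) -> count=1 queue=[] holders={T1}
Step 8: wait(T4) -> count=0 queue=[] holders={T1,T4}
Step 9: wait(T2) -> count=0 queue=[T2] holders={T1,T4}
Step 10: wait(T3) -> count=0 queue=[T2,T3] holders={T1,T4}
Step 11: signal(T4) -> count=0 queue=[T3] holders={T1,T2}
Final holders: T1,T2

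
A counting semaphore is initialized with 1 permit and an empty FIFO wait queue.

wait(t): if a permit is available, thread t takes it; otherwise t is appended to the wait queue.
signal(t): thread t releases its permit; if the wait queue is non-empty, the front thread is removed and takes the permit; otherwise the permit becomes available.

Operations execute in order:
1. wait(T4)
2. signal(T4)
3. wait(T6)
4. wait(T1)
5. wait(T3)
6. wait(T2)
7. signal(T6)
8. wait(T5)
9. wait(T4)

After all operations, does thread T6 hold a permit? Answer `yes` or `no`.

Answer: no

Derivation:
Step 1: wait(T4) -> count=0 queue=[] holders={T4}
Step 2: signal(T4) -> count=1 queue=[] holders={none}
Step 3: wait(T6) -> count=0 queue=[] holders={T6}
Step 4: wait(T1) -> count=0 queue=[T1] holders={T6}
Step 5: wait(T3) -> count=0 queue=[T1,T3] holders={T6}
Step 6: wait(T2) -> count=0 queue=[T1,T3,T2] holders={T6}
Step 7: signal(T6) -> count=0 queue=[T3,T2] holders={T1}
Step 8: wait(T5) -> count=0 queue=[T3,T2,T5] holders={T1}
Step 9: wait(T4) -> count=0 queue=[T3,T2,T5,T4] holders={T1}
Final holders: {T1} -> T6 not in holders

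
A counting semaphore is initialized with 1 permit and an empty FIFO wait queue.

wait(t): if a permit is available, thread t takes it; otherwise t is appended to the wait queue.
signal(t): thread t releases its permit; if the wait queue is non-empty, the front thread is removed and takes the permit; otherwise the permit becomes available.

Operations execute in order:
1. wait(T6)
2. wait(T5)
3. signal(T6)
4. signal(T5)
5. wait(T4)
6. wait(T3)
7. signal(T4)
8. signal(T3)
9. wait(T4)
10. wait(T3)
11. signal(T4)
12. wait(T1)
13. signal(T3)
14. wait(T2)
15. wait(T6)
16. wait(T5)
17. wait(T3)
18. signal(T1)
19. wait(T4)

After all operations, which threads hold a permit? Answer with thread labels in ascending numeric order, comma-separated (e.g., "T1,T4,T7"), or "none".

Step 1: wait(T6) -> count=0 queue=[] holders={T6}
Step 2: wait(T5) -> count=0 queue=[T5] holders={T6}
Step 3: signal(T6) -> count=0 queue=[] holders={T5}
Step 4: signal(T5) -> count=1 queue=[] holders={none}
Step 5: wait(T4) -> count=0 queue=[] holders={T4}
Step 6: wait(T3) -> count=0 queue=[T3] holders={T4}
Step 7: signal(T4) -> count=0 queue=[] holders={T3}
Step 8: signal(T3) -> count=1 queue=[] holders={none}
Step 9: wait(T4) -> count=0 queue=[] holders={T4}
Step 10: wait(T3) -> count=0 queue=[T3] holders={T4}
Step 11: signal(T4) -> count=0 queue=[] holders={T3}
Step 12: wait(T1) -> count=0 queue=[T1] holders={T3}
Step 13: signal(T3) -> count=0 queue=[] holders={T1}
Step 14: wait(T2) -> count=0 queue=[T2] holders={T1}
Step 15: wait(T6) -> count=0 queue=[T2,T6] holders={T1}
Step 16: wait(T5) -> count=0 queue=[T2,T6,T5] holders={T1}
Step 17: wait(T3) -> count=0 queue=[T2,T6,T5,T3] holders={T1}
Step 18: signal(T1) -> count=0 queue=[T6,T5,T3] holders={T2}
Step 19: wait(T4) -> count=0 queue=[T6,T5,T3,T4] holders={T2}
Final holders: T2

Answer: T2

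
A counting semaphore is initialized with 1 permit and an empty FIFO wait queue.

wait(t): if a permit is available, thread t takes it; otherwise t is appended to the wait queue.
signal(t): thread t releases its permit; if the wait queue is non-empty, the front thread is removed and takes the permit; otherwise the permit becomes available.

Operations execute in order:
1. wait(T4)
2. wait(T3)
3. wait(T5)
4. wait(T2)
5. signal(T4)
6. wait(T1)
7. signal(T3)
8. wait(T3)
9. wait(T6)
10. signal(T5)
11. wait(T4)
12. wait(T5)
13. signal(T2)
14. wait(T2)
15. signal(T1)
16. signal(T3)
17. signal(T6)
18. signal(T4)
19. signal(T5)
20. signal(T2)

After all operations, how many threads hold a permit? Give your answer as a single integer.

Answer: 0

Derivation:
Step 1: wait(T4) -> count=0 queue=[] holders={T4}
Step 2: wait(T3) -> count=0 queue=[T3] holders={T4}
Step 3: wait(T5) -> count=0 queue=[T3,T5] holders={T4}
Step 4: wait(T2) -> count=0 queue=[T3,T5,T2] holders={T4}
Step 5: signal(T4) -> count=0 queue=[T5,T2] holders={T3}
Step 6: wait(T1) -> count=0 queue=[T5,T2,T1] holders={T3}
Step 7: signal(T3) -> count=0 queue=[T2,T1] holders={T5}
Step 8: wait(T3) -> count=0 queue=[T2,T1,T3] holders={T5}
Step 9: wait(T6) -> count=0 queue=[T2,T1,T3,T6] holders={T5}
Step 10: signal(T5) -> count=0 queue=[T1,T3,T6] holders={T2}
Step 11: wait(T4) -> count=0 queue=[T1,T3,T6,T4] holders={T2}
Step 12: wait(T5) -> count=0 queue=[T1,T3,T6,T4,T5] holders={T2}
Step 13: signal(T2) -> count=0 queue=[T3,T6,T4,T5] holders={T1}
Step 14: wait(T2) -> count=0 queue=[T3,T6,T4,T5,T2] holders={T1}
Step 15: signal(T1) -> count=0 queue=[T6,T4,T5,T2] holders={T3}
Step 16: signal(T3) -> count=0 queue=[T4,T5,T2] holders={T6}
Step 17: signal(T6) -> count=0 queue=[T5,T2] holders={T4}
Step 18: signal(T4) -> count=0 queue=[T2] holders={T5}
Step 19: signal(T5) -> count=0 queue=[] holders={T2}
Step 20: signal(T2) -> count=1 queue=[] holders={none}
Final holders: {none} -> 0 thread(s)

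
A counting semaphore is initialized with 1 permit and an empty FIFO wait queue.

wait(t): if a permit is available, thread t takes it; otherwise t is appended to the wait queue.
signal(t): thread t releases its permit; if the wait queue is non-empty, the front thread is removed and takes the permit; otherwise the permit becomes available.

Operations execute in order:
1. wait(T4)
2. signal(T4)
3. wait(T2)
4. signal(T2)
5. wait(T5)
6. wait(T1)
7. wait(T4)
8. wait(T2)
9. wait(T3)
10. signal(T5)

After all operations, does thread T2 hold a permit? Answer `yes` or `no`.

Step 1: wait(T4) -> count=0 queue=[] holders={T4}
Step 2: signal(T4) -> count=1 queue=[] holders={none}
Step 3: wait(T2) -> count=0 queue=[] holders={T2}
Step 4: signal(T2) -> count=1 queue=[] holders={none}
Step 5: wait(T5) -> count=0 queue=[] holders={T5}
Step 6: wait(T1) -> count=0 queue=[T1] holders={T5}
Step 7: wait(T4) -> count=0 queue=[T1,T4] holders={T5}
Step 8: wait(T2) -> count=0 queue=[T1,T4,T2] holders={T5}
Step 9: wait(T3) -> count=0 queue=[T1,T4,T2,T3] holders={T5}
Step 10: signal(T5) -> count=0 queue=[T4,T2,T3] holders={T1}
Final holders: {T1} -> T2 not in holders

Answer: no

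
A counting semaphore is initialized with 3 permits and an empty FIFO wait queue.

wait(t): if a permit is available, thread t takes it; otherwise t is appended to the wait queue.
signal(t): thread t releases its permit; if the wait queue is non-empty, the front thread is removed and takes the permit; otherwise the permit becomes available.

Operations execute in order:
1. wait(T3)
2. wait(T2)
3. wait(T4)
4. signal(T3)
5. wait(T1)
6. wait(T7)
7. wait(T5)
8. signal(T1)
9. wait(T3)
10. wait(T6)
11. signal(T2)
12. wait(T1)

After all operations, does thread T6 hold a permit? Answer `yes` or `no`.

Step 1: wait(T3) -> count=2 queue=[] holders={T3}
Step 2: wait(T2) -> count=1 queue=[] holders={T2,T3}
Step 3: wait(T4) -> count=0 queue=[] holders={T2,T3,T4}
Step 4: signal(T3) -> count=1 queue=[] holders={T2,T4}
Step 5: wait(T1) -> count=0 queue=[] holders={T1,T2,T4}
Step 6: wait(T7) -> count=0 queue=[T7] holders={T1,T2,T4}
Step 7: wait(T5) -> count=0 queue=[T7,T5] holders={T1,T2,T4}
Step 8: signal(T1) -> count=0 queue=[T5] holders={T2,T4,T7}
Step 9: wait(T3) -> count=0 queue=[T5,T3] holders={T2,T4,T7}
Step 10: wait(T6) -> count=0 queue=[T5,T3,T6] holders={T2,T4,T7}
Step 11: signal(T2) -> count=0 queue=[T3,T6] holders={T4,T5,T7}
Step 12: wait(T1) -> count=0 queue=[T3,T6,T1] holders={T4,T5,T7}
Final holders: {T4,T5,T7} -> T6 not in holders

Answer: no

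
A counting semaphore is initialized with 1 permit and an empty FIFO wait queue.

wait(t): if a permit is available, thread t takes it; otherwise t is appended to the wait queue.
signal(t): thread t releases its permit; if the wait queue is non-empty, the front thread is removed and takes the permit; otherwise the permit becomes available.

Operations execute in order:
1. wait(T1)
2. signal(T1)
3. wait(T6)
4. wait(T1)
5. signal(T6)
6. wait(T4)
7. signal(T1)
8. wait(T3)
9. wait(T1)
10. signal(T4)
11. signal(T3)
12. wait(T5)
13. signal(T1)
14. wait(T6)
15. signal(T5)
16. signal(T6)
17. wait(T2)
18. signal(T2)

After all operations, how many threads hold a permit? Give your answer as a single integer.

Step 1: wait(T1) -> count=0 queue=[] holders={T1}
Step 2: signal(T1) -> count=1 queue=[] holders={none}
Step 3: wait(T6) -> count=0 queue=[] holders={T6}
Step 4: wait(T1) -> count=0 queue=[T1] holders={T6}
Step 5: signal(T6) -> count=0 queue=[] holders={T1}
Step 6: wait(T4) -> count=0 queue=[T4] holders={T1}
Step 7: signal(T1) -> count=0 queue=[] holders={T4}
Step 8: wait(T3) -> count=0 queue=[T3] holders={T4}
Step 9: wait(T1) -> count=0 queue=[T3,T1] holders={T4}
Step 10: signal(T4) -> count=0 queue=[T1] holders={T3}
Step 11: signal(T3) -> count=0 queue=[] holders={T1}
Step 12: wait(T5) -> count=0 queue=[T5] holders={T1}
Step 13: signal(T1) -> count=0 queue=[] holders={T5}
Step 14: wait(T6) -> count=0 queue=[T6] holders={T5}
Step 15: signal(T5) -> count=0 queue=[] holders={T6}
Step 16: signal(T6) -> count=1 queue=[] holders={none}
Step 17: wait(T2) -> count=0 queue=[] holders={T2}
Step 18: signal(T2) -> count=1 queue=[] holders={none}
Final holders: {none} -> 0 thread(s)

Answer: 0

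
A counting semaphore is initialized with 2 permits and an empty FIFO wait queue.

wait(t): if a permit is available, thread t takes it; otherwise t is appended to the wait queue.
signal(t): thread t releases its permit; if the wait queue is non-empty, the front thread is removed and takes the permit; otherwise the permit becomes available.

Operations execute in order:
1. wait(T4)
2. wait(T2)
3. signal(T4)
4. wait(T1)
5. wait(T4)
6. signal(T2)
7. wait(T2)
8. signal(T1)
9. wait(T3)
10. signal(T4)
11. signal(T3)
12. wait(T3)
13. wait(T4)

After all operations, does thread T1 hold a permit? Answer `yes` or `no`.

Answer: no

Derivation:
Step 1: wait(T4) -> count=1 queue=[] holders={T4}
Step 2: wait(T2) -> count=0 queue=[] holders={T2,T4}
Step 3: signal(T4) -> count=1 queue=[] holders={T2}
Step 4: wait(T1) -> count=0 queue=[] holders={T1,T2}
Step 5: wait(T4) -> count=0 queue=[T4] holders={T1,T2}
Step 6: signal(T2) -> count=0 queue=[] holders={T1,T4}
Step 7: wait(T2) -> count=0 queue=[T2] holders={T1,T4}
Step 8: signal(T1) -> count=0 queue=[] holders={T2,T4}
Step 9: wait(T3) -> count=0 queue=[T3] holders={T2,T4}
Step 10: signal(T4) -> count=0 queue=[] holders={T2,T3}
Step 11: signal(T3) -> count=1 queue=[] holders={T2}
Step 12: wait(T3) -> count=0 queue=[] holders={T2,T3}
Step 13: wait(T4) -> count=0 queue=[T4] holders={T2,T3}
Final holders: {T2,T3} -> T1 not in holders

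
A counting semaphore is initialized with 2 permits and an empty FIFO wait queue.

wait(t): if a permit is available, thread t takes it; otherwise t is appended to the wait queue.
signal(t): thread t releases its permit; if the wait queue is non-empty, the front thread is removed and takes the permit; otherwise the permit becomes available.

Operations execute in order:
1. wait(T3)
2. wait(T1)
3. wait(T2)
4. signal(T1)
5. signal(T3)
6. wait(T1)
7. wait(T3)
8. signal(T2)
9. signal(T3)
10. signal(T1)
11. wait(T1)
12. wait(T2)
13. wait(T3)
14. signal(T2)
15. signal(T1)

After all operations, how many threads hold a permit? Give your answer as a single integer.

Step 1: wait(T3) -> count=1 queue=[] holders={T3}
Step 2: wait(T1) -> count=0 queue=[] holders={T1,T3}
Step 3: wait(T2) -> count=0 queue=[T2] holders={T1,T3}
Step 4: signal(T1) -> count=0 queue=[] holders={T2,T3}
Step 5: signal(T3) -> count=1 queue=[] holders={T2}
Step 6: wait(T1) -> count=0 queue=[] holders={T1,T2}
Step 7: wait(T3) -> count=0 queue=[T3] holders={T1,T2}
Step 8: signal(T2) -> count=0 queue=[] holders={T1,T3}
Step 9: signal(T3) -> count=1 queue=[] holders={T1}
Step 10: signal(T1) -> count=2 queue=[] holders={none}
Step 11: wait(T1) -> count=1 queue=[] holders={T1}
Step 12: wait(T2) -> count=0 queue=[] holders={T1,T2}
Step 13: wait(T3) -> count=0 queue=[T3] holders={T1,T2}
Step 14: signal(T2) -> count=0 queue=[] holders={T1,T3}
Step 15: signal(T1) -> count=1 queue=[] holders={T3}
Final holders: {T3} -> 1 thread(s)

Answer: 1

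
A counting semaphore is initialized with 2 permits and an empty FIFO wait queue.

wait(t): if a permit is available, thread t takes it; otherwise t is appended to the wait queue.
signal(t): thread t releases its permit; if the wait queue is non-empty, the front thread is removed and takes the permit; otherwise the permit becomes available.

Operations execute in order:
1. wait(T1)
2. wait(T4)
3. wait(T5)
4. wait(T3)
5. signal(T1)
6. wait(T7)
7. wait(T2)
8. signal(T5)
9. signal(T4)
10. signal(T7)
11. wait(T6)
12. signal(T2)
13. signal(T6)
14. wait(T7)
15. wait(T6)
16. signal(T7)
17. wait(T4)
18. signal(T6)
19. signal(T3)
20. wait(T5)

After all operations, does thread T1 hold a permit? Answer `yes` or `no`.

Step 1: wait(T1) -> count=1 queue=[] holders={T1}
Step 2: wait(T4) -> count=0 queue=[] holders={T1,T4}
Step 3: wait(T5) -> count=0 queue=[T5] holders={T1,T4}
Step 4: wait(T3) -> count=0 queue=[T5,T3] holders={T1,T4}
Step 5: signal(T1) -> count=0 queue=[T3] holders={T4,T5}
Step 6: wait(T7) -> count=0 queue=[T3,T7] holders={T4,T5}
Step 7: wait(T2) -> count=0 queue=[T3,T7,T2] holders={T4,T5}
Step 8: signal(T5) -> count=0 queue=[T7,T2] holders={T3,T4}
Step 9: signal(T4) -> count=0 queue=[T2] holders={T3,T7}
Step 10: signal(T7) -> count=0 queue=[] holders={T2,T3}
Step 11: wait(T6) -> count=0 queue=[T6] holders={T2,T3}
Step 12: signal(T2) -> count=0 queue=[] holders={T3,T6}
Step 13: signal(T6) -> count=1 queue=[] holders={T3}
Step 14: wait(T7) -> count=0 queue=[] holders={T3,T7}
Step 15: wait(T6) -> count=0 queue=[T6] holders={T3,T7}
Step 16: signal(T7) -> count=0 queue=[] holders={T3,T6}
Step 17: wait(T4) -> count=0 queue=[T4] holders={T3,T6}
Step 18: signal(T6) -> count=0 queue=[] holders={T3,T4}
Step 19: signal(T3) -> count=1 queue=[] holders={T4}
Step 20: wait(T5) -> count=0 queue=[] holders={T4,T5}
Final holders: {T4,T5} -> T1 not in holders

Answer: no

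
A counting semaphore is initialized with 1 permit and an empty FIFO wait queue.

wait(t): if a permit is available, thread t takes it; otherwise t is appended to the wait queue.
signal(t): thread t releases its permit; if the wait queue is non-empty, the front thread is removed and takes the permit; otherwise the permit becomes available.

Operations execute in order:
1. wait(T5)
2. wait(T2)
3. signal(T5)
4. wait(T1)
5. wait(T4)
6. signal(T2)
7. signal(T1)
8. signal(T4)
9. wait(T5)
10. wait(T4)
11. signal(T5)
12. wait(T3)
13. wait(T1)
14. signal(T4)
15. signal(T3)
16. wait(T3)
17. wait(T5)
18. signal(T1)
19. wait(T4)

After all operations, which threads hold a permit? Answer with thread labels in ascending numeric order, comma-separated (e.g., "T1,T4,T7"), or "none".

Answer: T3

Derivation:
Step 1: wait(T5) -> count=0 queue=[] holders={T5}
Step 2: wait(T2) -> count=0 queue=[T2] holders={T5}
Step 3: signal(T5) -> count=0 queue=[] holders={T2}
Step 4: wait(T1) -> count=0 queue=[T1] holders={T2}
Step 5: wait(T4) -> count=0 queue=[T1,T4] holders={T2}
Step 6: signal(T2) -> count=0 queue=[T4] holders={T1}
Step 7: signal(T1) -> count=0 queue=[] holders={T4}
Step 8: signal(T4) -> count=1 queue=[] holders={none}
Step 9: wait(T5) -> count=0 queue=[] holders={T5}
Step 10: wait(T4) -> count=0 queue=[T4] holders={T5}
Step 11: signal(T5) -> count=0 queue=[] holders={T4}
Step 12: wait(T3) -> count=0 queue=[T3] holders={T4}
Step 13: wait(T1) -> count=0 queue=[T3,T1] holders={T4}
Step 14: signal(T4) -> count=0 queue=[T1] holders={T3}
Step 15: signal(T3) -> count=0 queue=[] holders={T1}
Step 16: wait(T3) -> count=0 queue=[T3] holders={T1}
Step 17: wait(T5) -> count=0 queue=[T3,T5] holders={T1}
Step 18: signal(T1) -> count=0 queue=[T5] holders={T3}
Step 19: wait(T4) -> count=0 queue=[T5,T4] holders={T3}
Final holders: T3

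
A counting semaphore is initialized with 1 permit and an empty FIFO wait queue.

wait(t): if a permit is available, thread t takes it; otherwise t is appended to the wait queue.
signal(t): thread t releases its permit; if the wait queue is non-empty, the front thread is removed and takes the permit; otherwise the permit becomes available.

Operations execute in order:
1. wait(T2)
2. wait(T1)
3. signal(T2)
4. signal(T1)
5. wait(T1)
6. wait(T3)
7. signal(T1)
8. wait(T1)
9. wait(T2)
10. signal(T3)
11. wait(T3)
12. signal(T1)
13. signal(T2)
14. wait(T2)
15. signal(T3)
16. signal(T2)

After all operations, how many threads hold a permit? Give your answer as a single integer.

Answer: 0

Derivation:
Step 1: wait(T2) -> count=0 queue=[] holders={T2}
Step 2: wait(T1) -> count=0 queue=[T1] holders={T2}
Step 3: signal(T2) -> count=0 queue=[] holders={T1}
Step 4: signal(T1) -> count=1 queue=[] holders={none}
Step 5: wait(T1) -> count=0 queue=[] holders={T1}
Step 6: wait(T3) -> count=0 queue=[T3] holders={T1}
Step 7: signal(T1) -> count=0 queue=[] holders={T3}
Step 8: wait(T1) -> count=0 queue=[T1] holders={T3}
Step 9: wait(T2) -> count=0 queue=[T1,T2] holders={T3}
Step 10: signal(T3) -> count=0 queue=[T2] holders={T1}
Step 11: wait(T3) -> count=0 queue=[T2,T3] holders={T1}
Step 12: signal(T1) -> count=0 queue=[T3] holders={T2}
Step 13: signal(T2) -> count=0 queue=[] holders={T3}
Step 14: wait(T2) -> count=0 queue=[T2] holders={T3}
Step 15: signal(T3) -> count=0 queue=[] holders={T2}
Step 16: signal(T2) -> count=1 queue=[] holders={none}
Final holders: {none} -> 0 thread(s)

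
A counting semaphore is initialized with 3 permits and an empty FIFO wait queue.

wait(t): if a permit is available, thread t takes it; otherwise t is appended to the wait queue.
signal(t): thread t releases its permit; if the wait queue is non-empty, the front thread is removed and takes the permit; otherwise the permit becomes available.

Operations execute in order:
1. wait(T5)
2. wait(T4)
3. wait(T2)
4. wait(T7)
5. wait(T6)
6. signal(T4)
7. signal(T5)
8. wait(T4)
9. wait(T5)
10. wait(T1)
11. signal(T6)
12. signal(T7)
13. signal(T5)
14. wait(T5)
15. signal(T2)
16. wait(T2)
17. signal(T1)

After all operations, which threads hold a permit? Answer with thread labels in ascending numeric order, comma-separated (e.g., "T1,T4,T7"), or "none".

Answer: T2,T4,T5

Derivation:
Step 1: wait(T5) -> count=2 queue=[] holders={T5}
Step 2: wait(T4) -> count=1 queue=[] holders={T4,T5}
Step 3: wait(T2) -> count=0 queue=[] holders={T2,T4,T5}
Step 4: wait(T7) -> count=0 queue=[T7] holders={T2,T4,T5}
Step 5: wait(T6) -> count=0 queue=[T7,T6] holders={T2,T4,T5}
Step 6: signal(T4) -> count=0 queue=[T6] holders={T2,T5,T7}
Step 7: signal(T5) -> count=0 queue=[] holders={T2,T6,T7}
Step 8: wait(T4) -> count=0 queue=[T4] holders={T2,T6,T7}
Step 9: wait(T5) -> count=0 queue=[T4,T5] holders={T2,T6,T7}
Step 10: wait(T1) -> count=0 queue=[T4,T5,T1] holders={T2,T6,T7}
Step 11: signal(T6) -> count=0 queue=[T5,T1] holders={T2,T4,T7}
Step 12: signal(T7) -> count=0 queue=[T1] holders={T2,T4,T5}
Step 13: signal(T5) -> count=0 queue=[] holders={T1,T2,T4}
Step 14: wait(T5) -> count=0 queue=[T5] holders={T1,T2,T4}
Step 15: signal(T2) -> count=0 queue=[] holders={T1,T4,T5}
Step 16: wait(T2) -> count=0 queue=[T2] holders={T1,T4,T5}
Step 17: signal(T1) -> count=0 queue=[] holders={T2,T4,T5}
Final holders: T2,T4,T5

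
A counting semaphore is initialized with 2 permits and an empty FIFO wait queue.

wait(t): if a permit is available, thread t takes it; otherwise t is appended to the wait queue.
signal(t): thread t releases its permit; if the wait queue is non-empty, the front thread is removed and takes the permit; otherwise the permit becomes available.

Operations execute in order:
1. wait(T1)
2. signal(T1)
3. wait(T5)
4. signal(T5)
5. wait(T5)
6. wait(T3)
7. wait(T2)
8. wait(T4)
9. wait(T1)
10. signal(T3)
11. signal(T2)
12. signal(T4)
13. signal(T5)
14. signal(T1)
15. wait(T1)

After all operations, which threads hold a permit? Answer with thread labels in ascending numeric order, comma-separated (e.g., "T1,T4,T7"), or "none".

Answer: T1

Derivation:
Step 1: wait(T1) -> count=1 queue=[] holders={T1}
Step 2: signal(T1) -> count=2 queue=[] holders={none}
Step 3: wait(T5) -> count=1 queue=[] holders={T5}
Step 4: signal(T5) -> count=2 queue=[] holders={none}
Step 5: wait(T5) -> count=1 queue=[] holders={T5}
Step 6: wait(T3) -> count=0 queue=[] holders={T3,T5}
Step 7: wait(T2) -> count=0 queue=[T2] holders={T3,T5}
Step 8: wait(T4) -> count=0 queue=[T2,T4] holders={T3,T5}
Step 9: wait(T1) -> count=0 queue=[T2,T4,T1] holders={T3,T5}
Step 10: signal(T3) -> count=0 queue=[T4,T1] holders={T2,T5}
Step 11: signal(T2) -> count=0 queue=[T1] holders={T4,T5}
Step 12: signal(T4) -> count=0 queue=[] holders={T1,T5}
Step 13: signal(T5) -> count=1 queue=[] holders={T1}
Step 14: signal(T1) -> count=2 queue=[] holders={none}
Step 15: wait(T1) -> count=1 queue=[] holders={T1}
Final holders: T1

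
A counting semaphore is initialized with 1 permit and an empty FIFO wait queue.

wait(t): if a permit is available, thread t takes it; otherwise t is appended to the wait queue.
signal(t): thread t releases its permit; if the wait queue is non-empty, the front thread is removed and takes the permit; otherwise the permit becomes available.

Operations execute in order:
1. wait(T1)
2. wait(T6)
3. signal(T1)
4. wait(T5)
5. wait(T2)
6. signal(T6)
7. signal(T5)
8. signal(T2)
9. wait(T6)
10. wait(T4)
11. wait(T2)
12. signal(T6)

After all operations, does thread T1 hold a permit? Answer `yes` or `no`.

Step 1: wait(T1) -> count=0 queue=[] holders={T1}
Step 2: wait(T6) -> count=0 queue=[T6] holders={T1}
Step 3: signal(T1) -> count=0 queue=[] holders={T6}
Step 4: wait(T5) -> count=0 queue=[T5] holders={T6}
Step 5: wait(T2) -> count=0 queue=[T5,T2] holders={T6}
Step 6: signal(T6) -> count=0 queue=[T2] holders={T5}
Step 7: signal(T5) -> count=0 queue=[] holders={T2}
Step 8: signal(T2) -> count=1 queue=[] holders={none}
Step 9: wait(T6) -> count=0 queue=[] holders={T6}
Step 10: wait(T4) -> count=0 queue=[T4] holders={T6}
Step 11: wait(T2) -> count=0 queue=[T4,T2] holders={T6}
Step 12: signal(T6) -> count=0 queue=[T2] holders={T4}
Final holders: {T4} -> T1 not in holders

Answer: no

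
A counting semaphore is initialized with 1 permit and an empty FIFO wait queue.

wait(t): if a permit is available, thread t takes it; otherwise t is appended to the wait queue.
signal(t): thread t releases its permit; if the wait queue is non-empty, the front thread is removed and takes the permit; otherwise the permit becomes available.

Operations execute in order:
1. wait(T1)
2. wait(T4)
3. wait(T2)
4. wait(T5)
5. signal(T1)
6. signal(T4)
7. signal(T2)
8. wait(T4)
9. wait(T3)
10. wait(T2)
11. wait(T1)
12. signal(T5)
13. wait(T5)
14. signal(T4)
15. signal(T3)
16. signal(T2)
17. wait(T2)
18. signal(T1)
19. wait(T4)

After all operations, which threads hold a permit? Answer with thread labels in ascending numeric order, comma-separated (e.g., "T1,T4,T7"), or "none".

Step 1: wait(T1) -> count=0 queue=[] holders={T1}
Step 2: wait(T4) -> count=0 queue=[T4] holders={T1}
Step 3: wait(T2) -> count=0 queue=[T4,T2] holders={T1}
Step 4: wait(T5) -> count=0 queue=[T4,T2,T5] holders={T1}
Step 5: signal(T1) -> count=0 queue=[T2,T5] holders={T4}
Step 6: signal(T4) -> count=0 queue=[T5] holders={T2}
Step 7: signal(T2) -> count=0 queue=[] holders={T5}
Step 8: wait(T4) -> count=0 queue=[T4] holders={T5}
Step 9: wait(T3) -> count=0 queue=[T4,T3] holders={T5}
Step 10: wait(T2) -> count=0 queue=[T4,T3,T2] holders={T5}
Step 11: wait(T1) -> count=0 queue=[T4,T3,T2,T1] holders={T5}
Step 12: signal(T5) -> count=0 queue=[T3,T2,T1] holders={T4}
Step 13: wait(T5) -> count=0 queue=[T3,T2,T1,T5] holders={T4}
Step 14: signal(T4) -> count=0 queue=[T2,T1,T5] holders={T3}
Step 15: signal(T3) -> count=0 queue=[T1,T5] holders={T2}
Step 16: signal(T2) -> count=0 queue=[T5] holders={T1}
Step 17: wait(T2) -> count=0 queue=[T5,T2] holders={T1}
Step 18: signal(T1) -> count=0 queue=[T2] holders={T5}
Step 19: wait(T4) -> count=0 queue=[T2,T4] holders={T5}
Final holders: T5

Answer: T5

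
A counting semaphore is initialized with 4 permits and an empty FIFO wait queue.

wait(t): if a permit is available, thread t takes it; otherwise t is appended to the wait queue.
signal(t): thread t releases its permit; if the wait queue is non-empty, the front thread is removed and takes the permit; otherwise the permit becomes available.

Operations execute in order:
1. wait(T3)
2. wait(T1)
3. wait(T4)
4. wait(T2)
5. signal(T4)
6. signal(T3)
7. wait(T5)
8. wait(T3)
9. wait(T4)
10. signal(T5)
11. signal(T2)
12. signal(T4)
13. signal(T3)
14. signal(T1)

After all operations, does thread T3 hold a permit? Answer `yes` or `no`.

Step 1: wait(T3) -> count=3 queue=[] holders={T3}
Step 2: wait(T1) -> count=2 queue=[] holders={T1,T3}
Step 3: wait(T4) -> count=1 queue=[] holders={T1,T3,T4}
Step 4: wait(T2) -> count=0 queue=[] holders={T1,T2,T3,T4}
Step 5: signal(T4) -> count=1 queue=[] holders={T1,T2,T3}
Step 6: signal(T3) -> count=2 queue=[] holders={T1,T2}
Step 7: wait(T5) -> count=1 queue=[] holders={T1,T2,T5}
Step 8: wait(T3) -> count=0 queue=[] holders={T1,T2,T3,T5}
Step 9: wait(T4) -> count=0 queue=[T4] holders={T1,T2,T3,T5}
Step 10: signal(T5) -> count=0 queue=[] holders={T1,T2,T3,T4}
Step 11: signal(T2) -> count=1 queue=[] holders={T1,T3,T4}
Step 12: signal(T4) -> count=2 queue=[] holders={T1,T3}
Step 13: signal(T3) -> count=3 queue=[] holders={T1}
Step 14: signal(T1) -> count=4 queue=[] holders={none}
Final holders: {none} -> T3 not in holders

Answer: no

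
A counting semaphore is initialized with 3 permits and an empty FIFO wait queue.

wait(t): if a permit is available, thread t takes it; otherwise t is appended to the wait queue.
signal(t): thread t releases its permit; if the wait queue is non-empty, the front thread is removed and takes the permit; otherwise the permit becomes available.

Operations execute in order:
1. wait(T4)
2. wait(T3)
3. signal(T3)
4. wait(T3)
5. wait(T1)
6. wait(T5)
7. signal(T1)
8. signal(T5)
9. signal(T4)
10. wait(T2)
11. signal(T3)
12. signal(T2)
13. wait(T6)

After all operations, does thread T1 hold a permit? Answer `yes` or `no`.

Answer: no

Derivation:
Step 1: wait(T4) -> count=2 queue=[] holders={T4}
Step 2: wait(T3) -> count=1 queue=[] holders={T3,T4}
Step 3: signal(T3) -> count=2 queue=[] holders={T4}
Step 4: wait(T3) -> count=1 queue=[] holders={T3,T4}
Step 5: wait(T1) -> count=0 queue=[] holders={T1,T3,T4}
Step 6: wait(T5) -> count=0 queue=[T5] holders={T1,T3,T4}
Step 7: signal(T1) -> count=0 queue=[] holders={T3,T4,T5}
Step 8: signal(T5) -> count=1 queue=[] holders={T3,T4}
Step 9: signal(T4) -> count=2 queue=[] holders={T3}
Step 10: wait(T2) -> count=1 queue=[] holders={T2,T3}
Step 11: signal(T3) -> count=2 queue=[] holders={T2}
Step 12: signal(T2) -> count=3 queue=[] holders={none}
Step 13: wait(T6) -> count=2 queue=[] holders={T6}
Final holders: {T6} -> T1 not in holders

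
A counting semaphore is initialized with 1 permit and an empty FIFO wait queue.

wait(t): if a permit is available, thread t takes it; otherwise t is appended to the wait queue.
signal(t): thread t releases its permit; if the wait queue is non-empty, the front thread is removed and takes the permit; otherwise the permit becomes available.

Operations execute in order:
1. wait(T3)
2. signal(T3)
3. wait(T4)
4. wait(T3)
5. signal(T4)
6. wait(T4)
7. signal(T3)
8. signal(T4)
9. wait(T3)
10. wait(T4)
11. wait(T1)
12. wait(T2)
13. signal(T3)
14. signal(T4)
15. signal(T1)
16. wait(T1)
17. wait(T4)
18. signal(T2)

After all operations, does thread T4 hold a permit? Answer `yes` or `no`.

Answer: no

Derivation:
Step 1: wait(T3) -> count=0 queue=[] holders={T3}
Step 2: signal(T3) -> count=1 queue=[] holders={none}
Step 3: wait(T4) -> count=0 queue=[] holders={T4}
Step 4: wait(T3) -> count=0 queue=[T3] holders={T4}
Step 5: signal(T4) -> count=0 queue=[] holders={T3}
Step 6: wait(T4) -> count=0 queue=[T4] holders={T3}
Step 7: signal(T3) -> count=0 queue=[] holders={T4}
Step 8: signal(T4) -> count=1 queue=[] holders={none}
Step 9: wait(T3) -> count=0 queue=[] holders={T3}
Step 10: wait(T4) -> count=0 queue=[T4] holders={T3}
Step 11: wait(T1) -> count=0 queue=[T4,T1] holders={T3}
Step 12: wait(T2) -> count=0 queue=[T4,T1,T2] holders={T3}
Step 13: signal(T3) -> count=0 queue=[T1,T2] holders={T4}
Step 14: signal(T4) -> count=0 queue=[T2] holders={T1}
Step 15: signal(T1) -> count=0 queue=[] holders={T2}
Step 16: wait(T1) -> count=0 queue=[T1] holders={T2}
Step 17: wait(T4) -> count=0 queue=[T1,T4] holders={T2}
Step 18: signal(T2) -> count=0 queue=[T4] holders={T1}
Final holders: {T1} -> T4 not in holders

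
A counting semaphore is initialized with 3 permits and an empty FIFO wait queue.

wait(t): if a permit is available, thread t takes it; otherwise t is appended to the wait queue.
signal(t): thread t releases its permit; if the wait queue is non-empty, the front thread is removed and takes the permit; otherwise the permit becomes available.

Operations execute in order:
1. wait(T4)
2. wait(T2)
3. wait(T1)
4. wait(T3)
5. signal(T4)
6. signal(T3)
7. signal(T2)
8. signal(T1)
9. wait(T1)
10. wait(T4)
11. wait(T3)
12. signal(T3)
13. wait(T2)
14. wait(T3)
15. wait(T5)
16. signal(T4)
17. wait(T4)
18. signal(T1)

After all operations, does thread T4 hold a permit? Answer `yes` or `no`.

Step 1: wait(T4) -> count=2 queue=[] holders={T4}
Step 2: wait(T2) -> count=1 queue=[] holders={T2,T4}
Step 3: wait(T1) -> count=0 queue=[] holders={T1,T2,T4}
Step 4: wait(T3) -> count=0 queue=[T3] holders={T1,T2,T4}
Step 5: signal(T4) -> count=0 queue=[] holders={T1,T2,T3}
Step 6: signal(T3) -> count=1 queue=[] holders={T1,T2}
Step 7: signal(T2) -> count=2 queue=[] holders={T1}
Step 8: signal(T1) -> count=3 queue=[] holders={none}
Step 9: wait(T1) -> count=2 queue=[] holders={T1}
Step 10: wait(T4) -> count=1 queue=[] holders={T1,T4}
Step 11: wait(T3) -> count=0 queue=[] holders={T1,T3,T4}
Step 12: signal(T3) -> count=1 queue=[] holders={T1,T4}
Step 13: wait(T2) -> count=0 queue=[] holders={T1,T2,T4}
Step 14: wait(T3) -> count=0 queue=[T3] holders={T1,T2,T4}
Step 15: wait(T5) -> count=0 queue=[T3,T5] holders={T1,T2,T4}
Step 16: signal(T4) -> count=0 queue=[T5] holders={T1,T2,T3}
Step 17: wait(T4) -> count=0 queue=[T5,T4] holders={T1,T2,T3}
Step 18: signal(T1) -> count=0 queue=[T4] holders={T2,T3,T5}
Final holders: {T2,T3,T5} -> T4 not in holders

Answer: no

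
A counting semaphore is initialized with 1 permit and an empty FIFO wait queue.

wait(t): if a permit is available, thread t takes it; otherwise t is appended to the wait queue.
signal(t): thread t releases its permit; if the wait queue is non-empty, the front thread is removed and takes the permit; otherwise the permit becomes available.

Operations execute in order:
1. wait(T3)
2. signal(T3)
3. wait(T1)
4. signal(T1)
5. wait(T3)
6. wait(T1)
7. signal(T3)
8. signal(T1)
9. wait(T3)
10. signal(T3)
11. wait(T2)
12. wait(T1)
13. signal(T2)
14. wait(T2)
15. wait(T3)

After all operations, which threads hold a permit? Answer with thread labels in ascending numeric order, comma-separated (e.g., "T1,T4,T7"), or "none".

Step 1: wait(T3) -> count=0 queue=[] holders={T3}
Step 2: signal(T3) -> count=1 queue=[] holders={none}
Step 3: wait(T1) -> count=0 queue=[] holders={T1}
Step 4: signal(T1) -> count=1 queue=[] holders={none}
Step 5: wait(T3) -> count=0 queue=[] holders={T3}
Step 6: wait(T1) -> count=0 queue=[T1] holders={T3}
Step 7: signal(T3) -> count=0 queue=[] holders={T1}
Step 8: signal(T1) -> count=1 queue=[] holders={none}
Step 9: wait(T3) -> count=0 queue=[] holders={T3}
Step 10: signal(T3) -> count=1 queue=[] holders={none}
Step 11: wait(T2) -> count=0 queue=[] holders={T2}
Step 12: wait(T1) -> count=0 queue=[T1] holders={T2}
Step 13: signal(T2) -> count=0 queue=[] holders={T1}
Step 14: wait(T2) -> count=0 queue=[T2] holders={T1}
Step 15: wait(T3) -> count=0 queue=[T2,T3] holders={T1}
Final holders: T1

Answer: T1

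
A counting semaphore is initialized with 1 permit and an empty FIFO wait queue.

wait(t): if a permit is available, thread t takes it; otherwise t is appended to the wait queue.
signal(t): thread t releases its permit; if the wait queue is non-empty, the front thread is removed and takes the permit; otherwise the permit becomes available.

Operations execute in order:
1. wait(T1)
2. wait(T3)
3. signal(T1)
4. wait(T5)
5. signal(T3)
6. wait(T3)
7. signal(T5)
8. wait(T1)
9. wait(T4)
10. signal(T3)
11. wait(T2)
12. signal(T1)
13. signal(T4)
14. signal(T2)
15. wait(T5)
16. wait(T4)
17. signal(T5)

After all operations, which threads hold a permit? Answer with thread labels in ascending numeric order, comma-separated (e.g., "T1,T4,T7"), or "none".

Answer: T4

Derivation:
Step 1: wait(T1) -> count=0 queue=[] holders={T1}
Step 2: wait(T3) -> count=0 queue=[T3] holders={T1}
Step 3: signal(T1) -> count=0 queue=[] holders={T3}
Step 4: wait(T5) -> count=0 queue=[T5] holders={T3}
Step 5: signal(T3) -> count=0 queue=[] holders={T5}
Step 6: wait(T3) -> count=0 queue=[T3] holders={T5}
Step 7: signal(T5) -> count=0 queue=[] holders={T3}
Step 8: wait(T1) -> count=0 queue=[T1] holders={T3}
Step 9: wait(T4) -> count=0 queue=[T1,T4] holders={T3}
Step 10: signal(T3) -> count=0 queue=[T4] holders={T1}
Step 11: wait(T2) -> count=0 queue=[T4,T2] holders={T1}
Step 12: signal(T1) -> count=0 queue=[T2] holders={T4}
Step 13: signal(T4) -> count=0 queue=[] holders={T2}
Step 14: signal(T2) -> count=1 queue=[] holders={none}
Step 15: wait(T5) -> count=0 queue=[] holders={T5}
Step 16: wait(T4) -> count=0 queue=[T4] holders={T5}
Step 17: signal(T5) -> count=0 queue=[] holders={T4}
Final holders: T4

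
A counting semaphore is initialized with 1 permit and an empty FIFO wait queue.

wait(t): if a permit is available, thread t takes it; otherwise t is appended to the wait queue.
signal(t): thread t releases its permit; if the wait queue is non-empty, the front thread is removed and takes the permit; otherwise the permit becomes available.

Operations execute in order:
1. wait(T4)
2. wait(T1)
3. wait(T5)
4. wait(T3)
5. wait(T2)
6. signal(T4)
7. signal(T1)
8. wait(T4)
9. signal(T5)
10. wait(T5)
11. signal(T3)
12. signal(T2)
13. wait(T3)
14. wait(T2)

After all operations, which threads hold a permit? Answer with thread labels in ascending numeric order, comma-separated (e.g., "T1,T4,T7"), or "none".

Answer: T4

Derivation:
Step 1: wait(T4) -> count=0 queue=[] holders={T4}
Step 2: wait(T1) -> count=0 queue=[T1] holders={T4}
Step 3: wait(T5) -> count=0 queue=[T1,T5] holders={T4}
Step 4: wait(T3) -> count=0 queue=[T1,T5,T3] holders={T4}
Step 5: wait(T2) -> count=0 queue=[T1,T5,T3,T2] holders={T4}
Step 6: signal(T4) -> count=0 queue=[T5,T3,T2] holders={T1}
Step 7: signal(T1) -> count=0 queue=[T3,T2] holders={T5}
Step 8: wait(T4) -> count=0 queue=[T3,T2,T4] holders={T5}
Step 9: signal(T5) -> count=0 queue=[T2,T4] holders={T3}
Step 10: wait(T5) -> count=0 queue=[T2,T4,T5] holders={T3}
Step 11: signal(T3) -> count=0 queue=[T4,T5] holders={T2}
Step 12: signal(T2) -> count=0 queue=[T5] holders={T4}
Step 13: wait(T3) -> count=0 queue=[T5,T3] holders={T4}
Step 14: wait(T2) -> count=0 queue=[T5,T3,T2] holders={T4}
Final holders: T4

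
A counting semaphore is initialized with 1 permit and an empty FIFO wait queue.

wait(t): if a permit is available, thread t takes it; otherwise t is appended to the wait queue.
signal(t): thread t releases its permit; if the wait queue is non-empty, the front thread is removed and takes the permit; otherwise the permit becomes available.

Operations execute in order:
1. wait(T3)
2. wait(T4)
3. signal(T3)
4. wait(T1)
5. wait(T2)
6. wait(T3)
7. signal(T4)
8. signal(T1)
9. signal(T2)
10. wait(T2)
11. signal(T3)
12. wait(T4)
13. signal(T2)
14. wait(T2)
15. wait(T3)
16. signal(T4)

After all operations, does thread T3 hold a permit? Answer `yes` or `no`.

Answer: no

Derivation:
Step 1: wait(T3) -> count=0 queue=[] holders={T3}
Step 2: wait(T4) -> count=0 queue=[T4] holders={T3}
Step 3: signal(T3) -> count=0 queue=[] holders={T4}
Step 4: wait(T1) -> count=0 queue=[T1] holders={T4}
Step 5: wait(T2) -> count=0 queue=[T1,T2] holders={T4}
Step 6: wait(T3) -> count=0 queue=[T1,T2,T3] holders={T4}
Step 7: signal(T4) -> count=0 queue=[T2,T3] holders={T1}
Step 8: signal(T1) -> count=0 queue=[T3] holders={T2}
Step 9: signal(T2) -> count=0 queue=[] holders={T3}
Step 10: wait(T2) -> count=0 queue=[T2] holders={T3}
Step 11: signal(T3) -> count=0 queue=[] holders={T2}
Step 12: wait(T4) -> count=0 queue=[T4] holders={T2}
Step 13: signal(T2) -> count=0 queue=[] holders={T4}
Step 14: wait(T2) -> count=0 queue=[T2] holders={T4}
Step 15: wait(T3) -> count=0 queue=[T2,T3] holders={T4}
Step 16: signal(T4) -> count=0 queue=[T3] holders={T2}
Final holders: {T2} -> T3 not in holders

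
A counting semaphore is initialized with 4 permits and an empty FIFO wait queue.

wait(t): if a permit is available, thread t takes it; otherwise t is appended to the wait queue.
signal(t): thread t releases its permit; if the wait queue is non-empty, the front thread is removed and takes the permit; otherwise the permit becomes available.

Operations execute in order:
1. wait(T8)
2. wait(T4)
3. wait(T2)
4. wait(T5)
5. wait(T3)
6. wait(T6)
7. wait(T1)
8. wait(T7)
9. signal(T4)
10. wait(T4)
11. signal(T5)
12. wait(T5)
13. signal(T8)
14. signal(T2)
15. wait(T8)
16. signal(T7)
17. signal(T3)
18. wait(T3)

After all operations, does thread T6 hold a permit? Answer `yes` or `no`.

Step 1: wait(T8) -> count=3 queue=[] holders={T8}
Step 2: wait(T4) -> count=2 queue=[] holders={T4,T8}
Step 3: wait(T2) -> count=1 queue=[] holders={T2,T4,T8}
Step 4: wait(T5) -> count=0 queue=[] holders={T2,T4,T5,T8}
Step 5: wait(T3) -> count=0 queue=[T3] holders={T2,T4,T5,T8}
Step 6: wait(T6) -> count=0 queue=[T3,T6] holders={T2,T4,T5,T8}
Step 7: wait(T1) -> count=0 queue=[T3,T6,T1] holders={T2,T4,T5,T8}
Step 8: wait(T7) -> count=0 queue=[T3,T6,T1,T7] holders={T2,T4,T5,T8}
Step 9: signal(T4) -> count=0 queue=[T6,T1,T7] holders={T2,T3,T5,T8}
Step 10: wait(T4) -> count=0 queue=[T6,T1,T7,T4] holders={T2,T3,T5,T8}
Step 11: signal(T5) -> count=0 queue=[T1,T7,T4] holders={T2,T3,T6,T8}
Step 12: wait(T5) -> count=0 queue=[T1,T7,T4,T5] holders={T2,T3,T6,T8}
Step 13: signal(T8) -> count=0 queue=[T7,T4,T5] holders={T1,T2,T3,T6}
Step 14: signal(T2) -> count=0 queue=[T4,T5] holders={T1,T3,T6,T7}
Step 15: wait(T8) -> count=0 queue=[T4,T5,T8] holders={T1,T3,T6,T7}
Step 16: signal(T7) -> count=0 queue=[T5,T8] holders={T1,T3,T4,T6}
Step 17: signal(T3) -> count=0 queue=[T8] holders={T1,T4,T5,T6}
Step 18: wait(T3) -> count=0 queue=[T8,T3] holders={T1,T4,T5,T6}
Final holders: {T1,T4,T5,T6} -> T6 in holders

Answer: yes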